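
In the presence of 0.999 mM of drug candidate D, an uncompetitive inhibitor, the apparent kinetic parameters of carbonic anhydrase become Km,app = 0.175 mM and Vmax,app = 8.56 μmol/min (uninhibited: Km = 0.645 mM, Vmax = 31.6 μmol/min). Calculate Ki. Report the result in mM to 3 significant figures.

0.371 mM

Uncompetitive: Vmax,app = Vmax/α (and Km,app = Km/α) with α = 1 + [I]/Ki.
α = Vmax/Vmax,app = 31.6/8.56 = 3.692.
Ki = [I]/(α − 1) = 0.999/2.692 = 0.371 mM.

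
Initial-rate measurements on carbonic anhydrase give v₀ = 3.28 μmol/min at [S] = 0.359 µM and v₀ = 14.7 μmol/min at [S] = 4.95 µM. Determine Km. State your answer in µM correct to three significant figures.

In reciprocal form, 1/v = (Km/Vmax)·(1/[S]) + 1/Vmax. The two points give (1/[S], 1/v) = (2.786, 0.3049) and (0.2020, 0.06803).
Slope = (0.3049 − 0.06803)/(2.786 − 0.2020) = 0.09168; intercept = 0.3049 − 0.09168×2.786 = 0.04951.
Vmax = 1/intercept = 20.2 μmol/min; Km = slope × Vmax = 0.09168 × 20.2 = 1.85 µM.

1.85 µM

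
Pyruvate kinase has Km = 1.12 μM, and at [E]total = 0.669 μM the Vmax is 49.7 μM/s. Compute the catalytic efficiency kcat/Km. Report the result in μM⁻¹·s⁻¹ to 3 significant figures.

66.3 μM⁻¹·s⁻¹

kcat = Vmax/[E]total = 49.7/0.669 = 74.3 s⁻¹.
kcat/Km = 74.3/1.12 = 66.3 μM⁻¹·s⁻¹.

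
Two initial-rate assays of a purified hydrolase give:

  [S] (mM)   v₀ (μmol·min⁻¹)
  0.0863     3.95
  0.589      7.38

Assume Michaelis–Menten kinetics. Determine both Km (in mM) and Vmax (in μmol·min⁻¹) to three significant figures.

From v = Vmax[S]/(Km+[S]), each point gives Vmax = v(Km+[S])/[S].
Equating: 3.95(Km+0.0863)/0.0863 = 7.38(Km+0.589)/0.589.
45.77·Km + 3.95 = 12.53·Km + 7.38, so (45.77 − 12.53)·Km = 7.38 − 3.95.
Km = 3.430/33.24 = 0.103 mM; then Vmax = 3.95(0.103+0.0863)/0.0863 = 8.67 μmol·min⁻¹.

Km = 0.103 mM; Vmax = 8.67 μmol·min⁻¹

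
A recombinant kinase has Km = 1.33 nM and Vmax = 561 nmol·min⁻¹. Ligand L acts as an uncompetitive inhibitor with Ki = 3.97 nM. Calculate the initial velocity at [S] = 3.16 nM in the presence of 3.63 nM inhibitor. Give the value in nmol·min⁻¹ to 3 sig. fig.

240 nmol·min⁻¹

With α = 1 + [I]/Ki = 1 + 3.63/3.97 = 1.914, the uncompetitive rate law is v = (Vmax/α)·[S] / (Km/α + [S]).
v = (561/1.914)×3.16 / (1.33/1.914 + 3.16) = 926.0/3.855 = 240 nmol·min⁻¹.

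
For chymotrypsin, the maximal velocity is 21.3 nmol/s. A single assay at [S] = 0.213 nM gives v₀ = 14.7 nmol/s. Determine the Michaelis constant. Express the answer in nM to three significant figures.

0.0956 nM

From v = Vmax[S]/(Km+[S]), Km = [S](Vmax − v)/v.
Km = 0.213 × (21.3 − 14.7) / 14.7 = 1.406/14.7 = 0.0956 nM.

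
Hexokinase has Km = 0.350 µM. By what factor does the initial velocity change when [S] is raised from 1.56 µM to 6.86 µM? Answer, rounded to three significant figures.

Since Vmax cancels, v₂/v₁ = [S]₂(Km+[S]₁) / [S]₁(Km+[S]₂).
= 6.86×(0.350+1.56) / (1.56×(0.350+6.86)) = 13.10/11.25 = 1.16.

1.16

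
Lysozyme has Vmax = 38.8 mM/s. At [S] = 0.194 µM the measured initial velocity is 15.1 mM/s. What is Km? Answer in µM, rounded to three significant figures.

v/Vmax = 15.1/38.8 = 0.3892 = [S]/(Km+[S]).
So Km + [S] = [S]/0.3892 = 0.4985 µM, giving Km = 0.4985 − 0.194 = 0.304 µM.

0.304 µM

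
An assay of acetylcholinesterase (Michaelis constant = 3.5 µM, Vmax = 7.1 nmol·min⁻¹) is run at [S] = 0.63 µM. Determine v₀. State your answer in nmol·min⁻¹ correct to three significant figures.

v = Vmax·[S]/(Km + [S]) = 7.1 × 0.63 / (3.5 + 0.63)
  = 4.473 / 4.130 = 1.08 nmol·min⁻¹.

1.08 nmol·min⁻¹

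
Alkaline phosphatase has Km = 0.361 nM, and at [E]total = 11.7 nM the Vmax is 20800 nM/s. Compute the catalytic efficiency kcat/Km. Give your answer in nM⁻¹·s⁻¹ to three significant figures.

4920 nM⁻¹·s⁻¹

kcat = Vmax/[E]total = 20800/11.7 = 1780 s⁻¹.
kcat/Km = 1780/0.361 = 4920 nM⁻¹·s⁻¹.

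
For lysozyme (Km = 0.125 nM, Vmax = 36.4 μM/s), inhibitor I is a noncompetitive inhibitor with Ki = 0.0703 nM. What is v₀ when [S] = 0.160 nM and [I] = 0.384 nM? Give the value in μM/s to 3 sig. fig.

α = 1 + [I]/Ki = 1 + 0.384/0.0703 = 6.462.
For a noncompetitive inhibitor, Vmax is reduced to Vmax/α while Km is unchanged: Km,app = 0.125 nM, Vmax,app = 5.63 μM/s.
v = Vmax,app·[S]/(Km,app + [S]) = 5.63 × 0.160/(0.125 + 0.160) = 3.16 μM/s.

3.16 μM/s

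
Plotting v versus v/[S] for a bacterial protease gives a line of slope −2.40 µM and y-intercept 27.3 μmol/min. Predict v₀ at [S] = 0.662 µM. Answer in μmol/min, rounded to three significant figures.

In the Eadie–Hofstee form v = Vmax − Km·(v/[S]), the slope is −Km and the intercept is Vmax, so Km = 2.40 µM and Vmax = 27.3 μmol/min.
v = 27.3 × 0.662/(2.40 + 0.662) = 5.90 μmol/min.

5.90 μmol/min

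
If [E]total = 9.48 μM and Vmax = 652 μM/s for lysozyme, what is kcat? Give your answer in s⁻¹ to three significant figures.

68.8 s⁻¹

kcat = Vmax/[E]total = 652 μM/s / 9.48 μM = 68.8 s⁻¹.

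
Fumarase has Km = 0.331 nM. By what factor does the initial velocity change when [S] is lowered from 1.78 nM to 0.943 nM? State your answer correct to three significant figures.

Since Vmax cancels, v₂/v₁ = [S]₂(Km+[S]₁) / [S]₁(Km+[S]₂).
= 0.943×(0.331+1.78) / (1.78×(0.331+0.943)) = 1.991/2.268 = 0.878.

0.878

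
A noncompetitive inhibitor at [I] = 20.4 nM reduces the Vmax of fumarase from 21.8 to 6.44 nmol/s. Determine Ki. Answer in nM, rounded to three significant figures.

Noncompetitive: Vmax,app = Vmax/α with α = 1 + [I]/Ki.
α = Vmax/Vmax,app = 21.8/6.44 = 3.385.
Since α = 1 + [I]/Ki, [I]/Ki = 3.385 − 1 = 2.385 and Ki = 20.4/2.385 = 8.55 nM.

8.55 nM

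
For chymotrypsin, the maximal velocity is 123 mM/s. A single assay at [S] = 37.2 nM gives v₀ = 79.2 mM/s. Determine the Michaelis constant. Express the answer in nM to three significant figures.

20.6 nM

v/Vmax = 79.2/123 = 0.6439 = [S]/(Km+[S]).
So Km + [S] = [S]/0.6439 = 57.77 nM, giving Km = 57.77 − 37.2 = 20.6 nM.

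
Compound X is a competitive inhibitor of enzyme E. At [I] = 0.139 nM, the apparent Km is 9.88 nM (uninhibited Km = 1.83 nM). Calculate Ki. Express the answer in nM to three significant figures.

Competitive: Km,app = α·Km with α = 1 + [I]/Ki.
α = Km,app/Km = 9.88/1.83 = 5.399.
Since α = 1 + [I]/Ki, [I]/Ki = 5.399 − 1 = 4.399 and Ki = 0.139/4.399 = 0.0316 nM.

0.0316 nM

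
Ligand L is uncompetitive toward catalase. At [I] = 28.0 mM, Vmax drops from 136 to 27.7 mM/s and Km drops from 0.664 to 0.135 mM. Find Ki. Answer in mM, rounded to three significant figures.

7.16 mM

Uncompetitive: Vmax,app = Vmax/α (and Km,app = Km/α) with α = 1 + [I]/Ki.
α = Vmax/Vmax,app = 136/27.7 = 4.910.
Ki = [I]/(α − 1) = 28.0/3.910 = 7.16 mM.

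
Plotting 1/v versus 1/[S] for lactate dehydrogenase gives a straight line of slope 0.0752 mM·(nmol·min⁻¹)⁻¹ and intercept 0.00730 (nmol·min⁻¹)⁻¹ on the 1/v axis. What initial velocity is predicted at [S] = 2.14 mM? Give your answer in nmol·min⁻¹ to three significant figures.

23.6 nmol·min⁻¹

The y-intercept is 1/Vmax, so Vmax = 1/0.00730 = 137 nmol·min⁻¹.
The slope is Km/Vmax, so Km = 0.0752 × 137 = 10.3 mM.
Then v = 137 × 2.14/(10.3 + 2.14) = 23.6 nmol·min⁻¹.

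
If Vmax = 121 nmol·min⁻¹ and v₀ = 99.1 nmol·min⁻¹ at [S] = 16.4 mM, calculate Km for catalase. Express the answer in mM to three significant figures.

From v = Vmax[S]/(Km+[S]), Km = [S](Vmax − v)/v.
Km = 16.4 × (121 − 99.1) / 99.1 = 359.2/99.1 = 3.62 mM.

3.62 mM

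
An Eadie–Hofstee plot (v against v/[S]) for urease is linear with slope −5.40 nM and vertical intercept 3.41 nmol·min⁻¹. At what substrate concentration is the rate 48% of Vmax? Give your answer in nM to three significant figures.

The Eadie–Hofstee slope gives Km = 5.40 nM (slope = −Km).
v/Vmax = [S]/(Km+[S]) = 0.48 ⇒ [S] = Km·0.48/(1−0.48) = 5.40 × 0.9231 = 4.98 nM.

4.98 nM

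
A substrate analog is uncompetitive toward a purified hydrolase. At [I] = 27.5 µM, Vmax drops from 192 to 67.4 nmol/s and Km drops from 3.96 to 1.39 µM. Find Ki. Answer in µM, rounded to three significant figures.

14.9 µM

Uncompetitive: Vmax,app = Vmax/α (and Km,app = Km/α) with α = 1 + [I]/Ki.
α = Vmax/Vmax,app = 192/67.4 = 2.849.
Since α = 1 + [I]/Ki, [I]/Ki = 2.849 − 1 = 1.849 and Ki = 27.5/1.849 = 14.9 µM.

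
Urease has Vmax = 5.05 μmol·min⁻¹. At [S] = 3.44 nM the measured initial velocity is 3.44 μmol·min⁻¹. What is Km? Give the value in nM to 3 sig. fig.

v/Vmax = 3.44/5.05 = 0.6812 = [S]/(Km+[S]).
So Km + [S] = [S]/0.6812 = 5.050 nM, giving Km = 5.050 − 3.44 = 1.61 nM.

1.61 nM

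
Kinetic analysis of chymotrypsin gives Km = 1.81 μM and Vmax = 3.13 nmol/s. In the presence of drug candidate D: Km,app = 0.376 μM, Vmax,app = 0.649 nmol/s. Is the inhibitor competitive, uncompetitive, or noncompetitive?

Both Km and Vmax decrease by the same factor (~4.82-fold) — characteristic of uncompetitive inhibition.

uncompetitive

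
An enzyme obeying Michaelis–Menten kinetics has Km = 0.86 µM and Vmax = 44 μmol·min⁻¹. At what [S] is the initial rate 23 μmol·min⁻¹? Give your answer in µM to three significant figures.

0.942 µM

Rearranging v = Vmax[S]/(Km+[S]) gives [S] = Km·v/(Vmax − v).
[S] = 0.86 × 23 / (44 − 23) = 19.78/21.00 = 0.942 µM.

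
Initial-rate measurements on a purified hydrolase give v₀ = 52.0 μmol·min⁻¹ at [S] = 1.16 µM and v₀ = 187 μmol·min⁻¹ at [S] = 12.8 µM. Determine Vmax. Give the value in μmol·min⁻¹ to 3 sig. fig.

252 μmol·min⁻¹

In reciprocal form, 1/v = (Km/Vmax)·(1/[S]) + 1/Vmax. The two points give (1/[S], 1/v) = (0.8621, 0.01923) and (0.07812, 0.005348).
Slope = (0.01923 − 0.005348)/(0.8621 − 0.07812) = 0.01771; intercept = 0.01923 − 0.01771×0.8621 = 0.003964.
Vmax = 1/intercept = 252 μmol·min⁻¹; Km = slope × Vmax = 0.01771 × 252 = 4.47 µM.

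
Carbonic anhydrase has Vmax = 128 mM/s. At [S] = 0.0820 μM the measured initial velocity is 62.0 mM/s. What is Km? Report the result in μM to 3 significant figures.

0.0873 μM

v/Vmax = 62.0/128 = 0.4844 = [S]/(Km+[S]).
So Km + [S] = [S]/0.4844 = 0.1693 μM, giving Km = 0.1693 − 0.0820 = 0.0873 μM.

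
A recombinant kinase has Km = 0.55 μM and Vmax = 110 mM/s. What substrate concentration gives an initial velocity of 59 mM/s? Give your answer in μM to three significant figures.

The required fractional saturation is v/Vmax = 59/110 = 0.5364.
Then [S]/(Km+[S]) = 0.5364 ⇒ [S] = 0.55 × 0.5364/(1 − 0.5364) = 0.636 μM.

0.636 μM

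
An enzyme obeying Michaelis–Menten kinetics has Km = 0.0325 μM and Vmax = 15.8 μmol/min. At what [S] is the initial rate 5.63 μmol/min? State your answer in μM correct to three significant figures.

0.0180 μM

Rearranging v = Vmax[S]/(Km+[S]) gives [S] = Km·v/(Vmax − v).
[S] = 0.0325 × 5.63 / (15.8 − 5.63) = 0.1830/10.17 = 0.0180 μM.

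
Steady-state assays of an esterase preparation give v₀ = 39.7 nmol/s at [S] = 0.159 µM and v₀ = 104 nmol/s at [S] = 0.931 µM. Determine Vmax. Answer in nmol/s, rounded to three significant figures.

156 nmol/s

From v = Vmax[S]/(Km+[S]), each point gives Vmax = v(Km+[S])/[S].
Equating: 39.7(Km+0.159)/0.159 = 104(Km+0.931)/0.931.
249.7·Km + 39.7 = 111.7·Km + 104, so (249.7 − 111.7)·Km = 104 − 39.7.
Km = 64.30/138.0 = 0.466 µM; then Vmax = 39.7(0.466+0.159)/0.159 = 156 nmol/s.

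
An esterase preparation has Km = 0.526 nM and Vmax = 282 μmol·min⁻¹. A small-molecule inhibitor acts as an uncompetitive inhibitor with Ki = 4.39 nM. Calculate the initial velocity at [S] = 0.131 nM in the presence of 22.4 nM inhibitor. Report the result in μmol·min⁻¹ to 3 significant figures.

27.9 μmol·min⁻¹

α = 1 + [I]/Ki = 1 + 22.4/4.39 = 6.103.
For an uncompetitive inhibitor, both parameters are divided by α, giving Vmax/α and Km/α: Km,app = 0.0862 nM, Vmax,app = 46.2 μmol·min⁻¹.
v = Vmax,app·[S]/(Km,app + [S]) = 46.2 × 0.131/(0.0862 + 0.131) = 27.9 μmol·min⁻¹.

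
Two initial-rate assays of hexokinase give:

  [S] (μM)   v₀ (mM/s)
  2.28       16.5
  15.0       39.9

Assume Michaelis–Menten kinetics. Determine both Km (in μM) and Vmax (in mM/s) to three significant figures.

Km = 5.11 μM; Vmax = 53.5 mM/s

From v = Vmax[S]/(Km+[S]), each point gives Vmax = v(Km+[S])/[S].
Equating: 16.5(Km+2.28)/2.28 = 39.9(Km+15.0)/15.0.
7.237·Km + 16.5 = 2.660·Km + 39.9, so (7.237 − 2.660)·Km = 39.9 − 16.5.
Km = 23.40/4.577 = 5.11 μM; then Vmax = 16.5(5.11+2.28)/2.28 = 53.5 mM/s.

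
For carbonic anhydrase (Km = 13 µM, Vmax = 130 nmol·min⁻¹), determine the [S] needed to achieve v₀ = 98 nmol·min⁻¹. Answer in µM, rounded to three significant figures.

39.8 µM

The required fractional saturation is v/Vmax = 98/130 = 0.7538.
Then [S]/(Km+[S]) = 0.7538 ⇒ [S] = 13 × 0.7538/(1 − 0.7538) = 39.8 µM.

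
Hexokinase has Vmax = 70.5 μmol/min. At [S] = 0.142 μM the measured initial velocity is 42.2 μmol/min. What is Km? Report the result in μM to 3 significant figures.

From v = Vmax[S]/(Km+[S]), Km = [S](Vmax − v)/v.
Km = 0.142 × (70.5 − 42.2) / 42.2 = 4.019/42.2 = 0.0952 μM.

0.0952 μM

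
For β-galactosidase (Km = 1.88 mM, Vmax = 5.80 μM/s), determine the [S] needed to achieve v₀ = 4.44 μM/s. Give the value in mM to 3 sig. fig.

6.14 mM

The required fractional saturation is v/Vmax = 4.44/5.80 = 0.7655.
Then [S]/(Km+[S]) = 0.7655 ⇒ [S] = 1.88 × 0.7655/(1 − 0.7655) = 6.14 mM.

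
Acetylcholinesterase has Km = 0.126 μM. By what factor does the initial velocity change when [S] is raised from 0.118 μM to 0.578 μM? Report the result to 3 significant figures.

Since Vmax cancels, v₂/v₁ = [S]₂(Km+[S]₁) / [S]₁(Km+[S]₂).
= 0.578×(0.126+0.118) / (0.118×(0.126+0.578)) = 0.1410/0.08307 = 1.70.

1.70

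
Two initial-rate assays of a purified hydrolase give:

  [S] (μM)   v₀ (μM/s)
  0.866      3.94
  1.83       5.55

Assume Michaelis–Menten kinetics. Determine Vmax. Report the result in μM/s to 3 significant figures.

8.77 μM/s

From v = Vmax[S]/(Km+[S]), each point gives Vmax = v(Km+[S])/[S].
Equating: 3.94(Km+0.866)/0.866 = 5.55(Km+1.83)/1.83.
4.550·Km + 3.94 = 3.033·Km + 5.55, so (4.550 − 3.033)·Km = 5.55 − 3.94.
Km = 1.610/1.517 = 1.06 μM; then Vmax = 3.94(1.06+0.866)/0.866 = 8.77 μM/s.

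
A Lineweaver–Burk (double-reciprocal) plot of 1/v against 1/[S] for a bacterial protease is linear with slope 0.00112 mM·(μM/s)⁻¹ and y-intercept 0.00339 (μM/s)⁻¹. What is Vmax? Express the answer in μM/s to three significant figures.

The y-intercept of a Lineweaver–Burk plot equals 1/Vmax, so Vmax = 1/0.00339 = 295 μM/s.

295 μM/s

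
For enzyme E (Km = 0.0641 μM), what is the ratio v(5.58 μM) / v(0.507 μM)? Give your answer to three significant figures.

1.11

The fractional saturations are [S]/(Km+[S]) = 0.507/0.5711 = 0.8878 and 5.58/5.644 = 0.9886.
v₂/v₁ is just their ratio: 0.9886/0.8878 = 1.11.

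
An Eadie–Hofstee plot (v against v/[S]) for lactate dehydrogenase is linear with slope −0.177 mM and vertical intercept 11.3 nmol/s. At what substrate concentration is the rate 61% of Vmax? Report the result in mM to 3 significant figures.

0.277 mM

The Eadie–Hofstee slope gives Km = 0.177 mM (slope = −Km).
v/Vmax = [S]/(Km+[S]) = 0.61 ⇒ [S] = Km·0.61/(1−0.61) = 0.177 × 1.564 = 0.277 mM.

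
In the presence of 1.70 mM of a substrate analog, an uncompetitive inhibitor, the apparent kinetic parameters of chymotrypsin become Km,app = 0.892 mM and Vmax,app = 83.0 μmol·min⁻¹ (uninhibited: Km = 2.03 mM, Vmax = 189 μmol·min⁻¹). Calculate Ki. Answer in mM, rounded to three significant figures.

Uncompetitive: Vmax,app = Vmax/α (and Km,app = Km/α) with α = 1 + [I]/Ki.
α = Vmax/Vmax,app = 189/83.0 = 2.277.
Ki = [I]/(α − 1) = 1.70/1.277 = 1.33 mM.

1.33 mM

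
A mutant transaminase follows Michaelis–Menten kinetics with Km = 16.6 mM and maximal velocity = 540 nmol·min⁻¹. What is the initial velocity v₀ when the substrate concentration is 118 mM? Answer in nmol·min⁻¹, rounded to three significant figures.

[S]/(Km+[S]) = 118/134.6 = 0.8767, the fractional saturation.
v = 0.8767 × Vmax = 0.8767 × 540 = 473 nmol·min⁻¹.

473 nmol·min⁻¹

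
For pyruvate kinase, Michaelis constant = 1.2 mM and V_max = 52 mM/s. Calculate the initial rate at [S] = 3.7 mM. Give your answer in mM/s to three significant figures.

[S]/(Km+[S]) = 3.7/4.900 = 0.7551, the fractional saturation.
v = 0.7551 × Vmax = 0.7551 × 52 = 39.3 mM/s.

39.3 mM/s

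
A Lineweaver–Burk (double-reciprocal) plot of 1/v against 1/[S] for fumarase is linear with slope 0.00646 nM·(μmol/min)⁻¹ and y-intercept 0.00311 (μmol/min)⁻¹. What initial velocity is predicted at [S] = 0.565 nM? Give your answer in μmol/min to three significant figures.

The y-intercept is 1/Vmax, so Vmax = 1/0.00311 = 322 μmol/min.
The slope is Km/Vmax, so Km = 0.00646 × 322 = 2.08 nM.
Then v = 322 × 0.565/(2.08 + 0.565) = 68.8 μmol/min.

68.8 μmol/min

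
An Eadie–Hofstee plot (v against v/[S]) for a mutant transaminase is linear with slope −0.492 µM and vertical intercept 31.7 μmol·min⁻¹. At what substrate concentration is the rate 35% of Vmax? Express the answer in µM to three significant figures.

0.265 µM

The Eadie–Hofstee slope gives Km = 0.492 µM (slope = −Km).
v/Vmax = [S]/(Km+[S]) = 0.35 ⇒ [S] = Km·0.35/(1−0.35) = 0.492 × 0.5385 = 0.265 µM.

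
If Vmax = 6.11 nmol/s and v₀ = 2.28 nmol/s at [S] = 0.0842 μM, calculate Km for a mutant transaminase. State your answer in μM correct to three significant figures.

0.141 μM

v/Vmax = 2.28/6.11 = 0.3732 = [S]/(Km+[S]).
So Km + [S] = [S]/0.3732 = 0.2256 μM, giving Km = 0.2256 − 0.0842 = 0.141 μM.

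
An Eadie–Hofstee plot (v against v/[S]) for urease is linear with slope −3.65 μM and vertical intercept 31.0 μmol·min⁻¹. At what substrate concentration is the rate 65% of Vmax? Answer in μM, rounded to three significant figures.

The Eadie–Hofstee slope gives Km = 3.65 μM (slope = −Km).
v/Vmax = [S]/(Km+[S]) = 0.65 ⇒ [S] = Km·0.65/(1−0.65) = 3.65 × 1.857 = 6.78 μM.

6.78 μM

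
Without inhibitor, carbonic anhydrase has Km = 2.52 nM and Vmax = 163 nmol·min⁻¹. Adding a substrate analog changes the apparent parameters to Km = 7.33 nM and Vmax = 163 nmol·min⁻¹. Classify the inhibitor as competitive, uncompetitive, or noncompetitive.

competitive

Km increases (2.52 → 7.33 nM) while Vmax is unchanged — the hallmark of competitive inhibition.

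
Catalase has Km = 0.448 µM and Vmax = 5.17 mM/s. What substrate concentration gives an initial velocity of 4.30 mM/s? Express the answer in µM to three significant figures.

The required fractional saturation is v/Vmax = 4.30/5.17 = 0.8317.
Then [S]/(Km+[S]) = 0.8317 ⇒ [S] = 0.448 × 0.8317/(1 − 0.8317) = 2.21 µM.

2.21 µM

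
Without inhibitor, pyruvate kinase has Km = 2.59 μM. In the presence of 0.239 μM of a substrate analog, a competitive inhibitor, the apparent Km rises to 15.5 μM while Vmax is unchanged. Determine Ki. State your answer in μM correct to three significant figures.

0.0479 μM

Competitive: Km,app = α·Km with α = 1 + [I]/Ki.
α = Km,app/Km = 15.5/2.59 = 5.985.
Since α = 1 + [I]/Ki, [I]/Ki = 5.985 − 1 = 4.985 and Ki = 0.239/4.985 = 0.0479 μM.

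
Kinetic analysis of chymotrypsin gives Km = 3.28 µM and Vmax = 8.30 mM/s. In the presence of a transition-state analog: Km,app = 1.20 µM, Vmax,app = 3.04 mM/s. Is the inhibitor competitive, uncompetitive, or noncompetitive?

uncompetitive

Both Km and Vmax decrease by the same factor (~2.73-fold) — characteristic of uncompetitive inhibition.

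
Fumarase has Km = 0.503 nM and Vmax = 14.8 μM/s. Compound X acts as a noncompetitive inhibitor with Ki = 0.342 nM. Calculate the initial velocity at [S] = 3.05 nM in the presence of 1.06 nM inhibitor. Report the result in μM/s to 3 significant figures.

α = 1 + [I]/Ki = 1 + 1.06/0.342 = 4.099.
For a noncompetitive inhibitor, Vmax is reduced to Vmax/α while Km is unchanged: Km,app = 0.503 nM, Vmax,app = 3.61 μM/s.
v = Vmax,app·[S]/(Km,app + [S]) = 3.61 × 3.05/(0.503 + 3.05) = 3.10 μM/s.

3.10 μM/s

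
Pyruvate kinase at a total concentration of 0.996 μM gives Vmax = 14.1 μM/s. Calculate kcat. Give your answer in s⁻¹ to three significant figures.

kcat = Vmax/[E]total = 14.1 μM/s / 0.996 μM = 14.2 s⁻¹.

14.2 s⁻¹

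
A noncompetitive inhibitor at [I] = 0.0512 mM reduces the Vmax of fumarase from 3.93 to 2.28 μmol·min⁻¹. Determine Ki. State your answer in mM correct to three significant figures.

0.0707 mM

Noncompetitive: Vmax,app = Vmax/α with α = 1 + [I]/Ki.
α = Vmax/Vmax,app = 3.93/2.28 = 1.724.
Ki = [I]/(α − 1) = 0.0512/0.7237 = 0.0707 mM.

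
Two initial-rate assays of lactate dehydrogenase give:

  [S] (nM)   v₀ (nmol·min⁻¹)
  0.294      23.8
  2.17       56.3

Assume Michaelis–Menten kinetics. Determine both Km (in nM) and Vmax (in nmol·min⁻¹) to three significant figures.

From v = Vmax[S]/(Km+[S]), each point gives Vmax = v(Km+[S])/[S].
Equating: 23.8(Km+0.294)/0.294 = 56.3(Km+2.17)/2.17.
80.95·Km + 23.8 = 25.94·Km + 56.3, so (80.95 − 25.94)·Km = 56.3 − 23.8.
Km = 32.50/55.01 = 0.591 nM; then Vmax = 23.8(0.591+0.294)/0.294 = 71.6 nmol·min⁻¹.

Km = 0.591 nM; Vmax = 71.6 nmol·min⁻¹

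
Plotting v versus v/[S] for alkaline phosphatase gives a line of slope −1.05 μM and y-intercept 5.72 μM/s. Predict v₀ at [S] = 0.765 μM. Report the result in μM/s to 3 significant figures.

In the Eadie–Hofstee form v = Vmax − Km·(v/[S]), the slope is −Km and the intercept is Vmax, so Km = 1.05 μM and Vmax = 5.72 μM/s.
v = 5.72 × 0.765/(1.05 + 0.765) = 2.41 μM/s.

2.41 μM/s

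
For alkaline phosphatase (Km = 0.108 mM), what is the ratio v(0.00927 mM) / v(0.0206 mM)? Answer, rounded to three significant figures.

The fractional saturations are [S]/(Km+[S]) = 0.0206/0.1286 = 0.1602 and 0.00927/0.1173 = 0.07905.
v₂/v₁ is just their ratio: 0.07905/0.1602 = 0.493.

0.493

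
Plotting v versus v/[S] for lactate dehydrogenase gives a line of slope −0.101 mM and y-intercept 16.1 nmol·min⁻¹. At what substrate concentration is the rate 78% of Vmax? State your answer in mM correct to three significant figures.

The Eadie–Hofstee slope gives Km = 0.101 mM (slope = −Km).
v/Vmax = [S]/(Km+[S]) = 0.78 ⇒ [S] = Km·0.78/(1−0.78) = 0.101 × 3.545 = 0.358 mM.

0.358 mM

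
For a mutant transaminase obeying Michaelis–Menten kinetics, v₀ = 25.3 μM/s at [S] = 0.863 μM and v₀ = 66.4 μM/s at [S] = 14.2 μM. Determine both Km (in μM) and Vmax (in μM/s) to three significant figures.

Km = 1.67 μM; Vmax = 74.2 μM/s

In reciprocal form, 1/v = (Km/Vmax)·(1/[S]) + 1/Vmax. The two points give (1/[S], 1/v) = (1.159, 0.03953) and (0.07042, 0.01506).
Slope = (0.03953 − 0.01506)/(1.159 − 0.07042) = 0.02248; intercept = 0.03953 − 0.02248×1.159 = 0.01348.
Vmax = 1/intercept = 74.2 μM/s; Km = slope × Vmax = 0.02248 × 74.2 = 1.67 μM.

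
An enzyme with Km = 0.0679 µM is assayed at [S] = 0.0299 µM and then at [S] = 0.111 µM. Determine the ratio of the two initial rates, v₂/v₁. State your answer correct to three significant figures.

2.03

Since Vmax cancels, v₂/v₁ = [S]₂(Km+[S]₁) / [S]₁(Km+[S]₂).
= 0.111×(0.0679+0.0299) / (0.0299×(0.0679+0.111)) = 0.01086/0.005349 = 2.03.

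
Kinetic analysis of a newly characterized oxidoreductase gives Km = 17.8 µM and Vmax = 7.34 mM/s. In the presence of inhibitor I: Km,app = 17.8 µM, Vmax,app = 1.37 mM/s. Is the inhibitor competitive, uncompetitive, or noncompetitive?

Vmax decreases (7.34 → 1.37 mM/s) while Km is unchanged — pure noncompetitive inhibition.

noncompetitive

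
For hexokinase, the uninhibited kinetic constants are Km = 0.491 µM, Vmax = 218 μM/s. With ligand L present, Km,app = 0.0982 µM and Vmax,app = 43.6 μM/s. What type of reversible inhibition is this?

Both Km and Vmax decrease by the same factor (~5.00-fold) — characteristic of uncompetitive inhibition.

uncompetitive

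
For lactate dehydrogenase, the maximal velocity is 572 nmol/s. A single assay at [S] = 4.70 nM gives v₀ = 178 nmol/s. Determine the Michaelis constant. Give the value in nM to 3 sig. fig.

From v = Vmax[S]/(Km+[S]), Km = [S](Vmax − v)/v.
Km = 4.70 × (572 − 178) / 178 = 1852/178 = 10.4 nM.

10.4 nM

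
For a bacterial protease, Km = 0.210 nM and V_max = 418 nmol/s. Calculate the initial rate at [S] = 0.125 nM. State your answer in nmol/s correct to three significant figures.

156 nmol/s

[S]/(Km+[S]) = 0.125/0.3350 = 0.3731, the fractional saturation.
v = 0.3731 × Vmax = 0.3731 × 418 = 156 nmol/s.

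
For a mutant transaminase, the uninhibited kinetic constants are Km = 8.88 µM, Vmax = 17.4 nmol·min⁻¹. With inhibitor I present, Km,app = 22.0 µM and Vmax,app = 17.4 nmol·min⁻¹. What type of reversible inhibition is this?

competitive

Km increases (8.88 → 22.0 µM) while Vmax is unchanged — the hallmark of competitive inhibition.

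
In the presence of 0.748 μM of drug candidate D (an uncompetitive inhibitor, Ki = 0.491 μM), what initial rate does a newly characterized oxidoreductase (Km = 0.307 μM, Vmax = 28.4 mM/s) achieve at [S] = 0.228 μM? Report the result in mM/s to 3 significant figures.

With α = 1 + [I]/Ki = 1 + 0.748/0.491 = 2.523, the uncompetitive rate law is v = (Vmax/α)·[S] / (Km/α + [S]).
v = (28.4/2.523)×0.228 / (0.307/2.523 + 0.228) = 2.566/0.3497 = 7.34 mM/s.

7.34 mM/s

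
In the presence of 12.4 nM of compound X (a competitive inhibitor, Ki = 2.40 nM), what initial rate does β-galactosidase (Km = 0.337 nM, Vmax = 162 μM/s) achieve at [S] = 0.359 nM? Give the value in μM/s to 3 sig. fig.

23.9 μM/s

With α = 1 + [I]/Ki = 1 + 12.4/2.40 = 6.167, the competitive rate law is v = Vmax[S] / (αKm + [S]).
v = 162×0.359 / (6.167×0.337 + 0.359) = 58.16/2.437 = 23.9 μM/s.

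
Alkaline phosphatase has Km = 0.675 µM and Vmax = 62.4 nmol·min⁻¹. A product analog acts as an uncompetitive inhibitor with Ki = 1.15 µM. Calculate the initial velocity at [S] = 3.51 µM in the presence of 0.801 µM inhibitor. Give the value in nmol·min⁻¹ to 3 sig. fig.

33.0 nmol·min⁻¹

With α = 1 + [I]/Ki = 1 + 0.801/1.15 = 1.697, the uncompetitive rate law is v = (Vmax/α)·[S] / (Km/α + [S]).
v = (62.4/1.697)×3.51 / (0.675/1.697 + 3.51) = 129.1/3.908 = 33.0 nmol·min⁻¹.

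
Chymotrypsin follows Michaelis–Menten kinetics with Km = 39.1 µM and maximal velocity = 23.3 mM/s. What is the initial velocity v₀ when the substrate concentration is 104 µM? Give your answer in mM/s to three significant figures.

16.9 mM/s

[S]/(Km+[S]) = 104/143.1 = 0.7268, the fractional saturation.
v = 0.7268 × Vmax = 0.7268 × 23.3 = 16.9 mM/s.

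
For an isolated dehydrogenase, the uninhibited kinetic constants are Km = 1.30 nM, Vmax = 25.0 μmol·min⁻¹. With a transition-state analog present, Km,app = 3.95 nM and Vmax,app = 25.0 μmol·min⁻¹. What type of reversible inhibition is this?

competitive

Km increases (1.30 → 3.95 nM) while Vmax is unchanged — the hallmark of competitive inhibition.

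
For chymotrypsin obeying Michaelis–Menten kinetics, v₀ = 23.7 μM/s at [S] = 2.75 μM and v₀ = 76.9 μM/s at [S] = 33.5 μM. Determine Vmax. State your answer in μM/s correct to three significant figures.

From v = Vmax[S]/(Km+[S]), each point gives Vmax = v(Km+[S])/[S].
Equating: 23.7(Km+2.75)/2.75 = 76.9(Km+33.5)/33.5.
8.618·Km + 23.7 = 2.296·Km + 76.9, so (8.618 − 2.296)·Km = 76.9 − 23.7.
Km = 53.20/6.323 = 8.41 μM; then Vmax = 23.7(8.41+2.75)/2.75 = 96.2 μM/s.

96.2 μM/s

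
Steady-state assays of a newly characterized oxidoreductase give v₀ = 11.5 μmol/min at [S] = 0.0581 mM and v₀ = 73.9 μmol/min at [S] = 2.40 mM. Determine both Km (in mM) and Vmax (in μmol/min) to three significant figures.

Km = 0.373 mM; Vmax = 85.4 μmol/min

From v = Vmax[S]/(Km+[S]), each point gives Vmax = v(Km+[S])/[S].
Equating: 11.5(Km+0.0581)/0.0581 = 73.9(Km+2.40)/2.40.
197.9·Km + 11.5 = 30.79·Km + 73.9, so (197.9 − 30.79)·Km = 73.9 − 11.5.
Km = 62.40/167.1 = 0.373 mM; then Vmax = 11.5(0.373+0.0581)/0.0581 = 85.4 μmol/min.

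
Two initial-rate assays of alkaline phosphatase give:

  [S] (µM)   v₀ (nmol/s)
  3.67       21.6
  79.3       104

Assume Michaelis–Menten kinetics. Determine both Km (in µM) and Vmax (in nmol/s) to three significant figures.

Km = 18.0 µM; Vmax = 128 nmol/s

In reciprocal form, 1/v = (Km/Vmax)·(1/[S]) + 1/Vmax. The two points give (1/[S], 1/v) = (0.2725, 0.04630) and (0.01261, 0.009615).
Slope = (0.04630 − 0.009615)/(0.2725 − 0.01261) = 0.1412; intercept = 0.04630 − 0.1412×0.2725 = 0.007835.
Vmax = 1/intercept = 128 nmol/s; Km = slope × Vmax = 0.1412 × 128 = 18.0 µM.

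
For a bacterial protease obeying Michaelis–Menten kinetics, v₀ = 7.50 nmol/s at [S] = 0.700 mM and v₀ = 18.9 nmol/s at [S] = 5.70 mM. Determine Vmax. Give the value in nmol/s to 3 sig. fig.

24.0 nmol/s

From v = Vmax[S]/(Km+[S]), each point gives Vmax = v(Km+[S])/[S].
Equating: 7.50(Km+0.700)/0.700 = 18.9(Km+5.70)/5.70.
10.71·Km + 7.50 = 3.316·Km + 18.9, so (10.71 − 3.316)·Km = 18.9 − 7.50.
Km = 11.40/7.398 = 1.54 mM; then Vmax = 7.50(1.54+0.700)/0.700 = 24.0 nmol/s.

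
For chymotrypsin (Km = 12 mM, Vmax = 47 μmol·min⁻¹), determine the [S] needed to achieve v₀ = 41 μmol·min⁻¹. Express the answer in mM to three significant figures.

The required fractional saturation is v/Vmax = 41/47 = 0.8723.
Then [S]/(Km+[S]) = 0.8723 ⇒ [S] = 12 × 0.8723/(1 − 0.8723) = 82.0 mM.

82.0 mM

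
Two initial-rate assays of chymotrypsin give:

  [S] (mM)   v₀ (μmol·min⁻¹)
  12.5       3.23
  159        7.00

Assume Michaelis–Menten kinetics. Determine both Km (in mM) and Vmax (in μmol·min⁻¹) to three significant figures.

From v = Vmax[S]/(Km+[S]), each point gives Vmax = v(Km+[S])/[S].
Equating: 3.23(Km+12.5)/12.5 = 7.00(Km+159)/159.
0.2584·Km + 3.23 = 0.04403·Km + 7.00, so (0.2584 − 0.04403)·Km = 7.00 − 3.23.
Km = 3.770/0.2144 = 17.6 mM; then Vmax = 3.23(17.6+12.5)/12.5 = 7.77 μmol·min⁻¹.

Km = 17.6 mM; Vmax = 7.77 μmol·min⁻¹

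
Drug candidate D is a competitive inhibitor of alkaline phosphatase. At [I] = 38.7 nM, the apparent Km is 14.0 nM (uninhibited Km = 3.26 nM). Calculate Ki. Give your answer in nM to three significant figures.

11.7 nM

Competitive: Km,app = α·Km with α = 1 + [I]/Ki.
α = Km,app/Km = 14.0/3.26 = 4.294.
Ki = [I]/(α − 1) = 38.7/3.294 = 11.7 nM.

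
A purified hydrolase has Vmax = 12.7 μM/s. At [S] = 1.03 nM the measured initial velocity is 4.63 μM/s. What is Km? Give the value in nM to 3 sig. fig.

From v = Vmax[S]/(Km+[S]), Km = [S](Vmax − v)/v.
Km = 1.03 × (12.7 − 4.63) / 4.63 = 8.312/4.63 = 1.80 nM.

1.80 nM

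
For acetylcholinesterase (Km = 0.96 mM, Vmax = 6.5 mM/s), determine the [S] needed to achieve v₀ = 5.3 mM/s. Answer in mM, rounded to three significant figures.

4.24 mM

Rearranging v = Vmax[S]/(Km+[S]) gives [S] = Km·v/(Vmax − v).
[S] = 0.96 × 5.3 / (6.5 − 5.3) = 5.088/1.200 = 4.24 mM.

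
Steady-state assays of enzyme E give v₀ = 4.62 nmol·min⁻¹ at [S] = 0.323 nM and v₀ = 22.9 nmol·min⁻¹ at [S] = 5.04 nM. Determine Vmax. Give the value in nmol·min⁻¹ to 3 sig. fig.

31.4 nmol·min⁻¹

From v = Vmax[S]/(Km+[S]), each point gives Vmax = v(Km+[S])/[S].
Equating: 4.62(Km+0.323)/0.323 = 22.9(Km+5.04)/5.04.
14.30·Km + 4.62 = 4.544·Km + 22.9, so (14.30 − 4.544)·Km = 22.9 − 4.62.
Km = 18.28/9.760 = 1.87 nM; then Vmax = 4.62(1.87+0.323)/0.323 = 31.4 nmol·min⁻¹.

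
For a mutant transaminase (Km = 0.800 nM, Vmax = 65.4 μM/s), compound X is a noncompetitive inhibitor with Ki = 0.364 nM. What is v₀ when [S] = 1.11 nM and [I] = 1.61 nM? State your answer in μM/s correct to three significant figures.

α = 1 + [I]/Ki = 1 + 1.61/0.364 = 5.423.
For a noncompetitive inhibitor, Vmax is reduced to Vmax/α while Km is unchanged: Km,app = 0.800 nM, Vmax,app = 12.1 μM/s.
v = Vmax,app·[S]/(Km,app + [S]) = 12.1 × 1.11/(0.800 + 1.11) = 7.01 μM/s.

7.01 μM/s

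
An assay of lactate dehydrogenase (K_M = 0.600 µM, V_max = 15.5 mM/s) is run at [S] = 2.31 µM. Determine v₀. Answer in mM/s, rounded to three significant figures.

12.3 mM/s

[S]/(Km+[S]) = 2.31/2.910 = 0.7938, the fractional saturation.
v = 0.7938 × Vmax = 0.7938 × 15.5 = 12.3 mM/s.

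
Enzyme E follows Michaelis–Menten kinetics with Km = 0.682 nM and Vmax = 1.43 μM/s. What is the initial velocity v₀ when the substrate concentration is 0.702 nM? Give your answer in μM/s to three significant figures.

v = Vmax·[S]/(Km + [S]) = 1.43 × 0.702 / (0.682 + 0.702)
  = 1.004 / 1.384 = 0.725 μM/s.

0.725 μM/s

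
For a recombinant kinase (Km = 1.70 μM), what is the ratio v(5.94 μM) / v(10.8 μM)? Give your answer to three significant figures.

0.900

Since Vmax cancels, v₂/v₁ = [S]₂(Km+[S]₁) / [S]₁(Km+[S]₂).
= 5.94×(1.70+10.8) / (10.8×(1.70+5.94)) = 74.25/82.51 = 0.900.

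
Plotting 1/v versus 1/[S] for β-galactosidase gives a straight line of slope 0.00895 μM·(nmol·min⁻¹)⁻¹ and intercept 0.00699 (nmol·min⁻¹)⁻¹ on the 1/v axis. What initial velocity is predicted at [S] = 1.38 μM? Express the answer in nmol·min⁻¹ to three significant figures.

The y-intercept is 1/Vmax, so Vmax = 1/0.00699 = 143 nmol·min⁻¹.
The slope is Km/Vmax, so Km = 0.00895 × 143 = 1.28 μM.
Then v = 143 × 1.38/(1.28 + 1.38) = 74.2 nmol·min⁻¹.

74.2 nmol·min⁻¹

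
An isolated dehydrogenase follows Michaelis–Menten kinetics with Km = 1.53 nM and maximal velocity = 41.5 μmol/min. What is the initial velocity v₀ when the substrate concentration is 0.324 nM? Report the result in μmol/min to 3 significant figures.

v = Vmax·[S]/(Km + [S]) = 41.5 × 0.324 / (1.53 + 0.324)
  = 13.45 / 1.854 = 7.25 μmol/min.

7.25 μmol/min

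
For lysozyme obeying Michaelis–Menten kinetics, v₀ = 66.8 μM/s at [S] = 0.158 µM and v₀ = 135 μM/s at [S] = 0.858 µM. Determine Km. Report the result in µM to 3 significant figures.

From v = Vmax[S]/(Km+[S]), each point gives Vmax = v(Km+[S])/[S].
Equating: 66.8(Km+0.158)/0.158 = 135(Km+0.858)/0.858.
422.8·Km + 66.8 = 157.3·Km + 135, so (422.8 − 157.3)·Km = 135 − 66.8.
Km = 68.20/265.4 = 0.257 µM; then Vmax = 66.8(0.257+0.158)/0.158 = 175 μM/s.

0.257 µM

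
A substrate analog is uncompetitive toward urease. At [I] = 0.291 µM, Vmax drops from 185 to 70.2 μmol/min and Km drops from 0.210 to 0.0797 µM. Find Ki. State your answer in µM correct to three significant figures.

Uncompetitive: Vmax,app = Vmax/α (and Km,app = Km/α) with α = 1 + [I]/Ki.
α = Vmax/Vmax,app = 185/70.2 = 2.635.
Since α = 1 + [I]/Ki, [I]/Ki = 2.635 − 1 = 1.635 and Ki = 0.291/1.635 = 0.178 µM.

0.178 µM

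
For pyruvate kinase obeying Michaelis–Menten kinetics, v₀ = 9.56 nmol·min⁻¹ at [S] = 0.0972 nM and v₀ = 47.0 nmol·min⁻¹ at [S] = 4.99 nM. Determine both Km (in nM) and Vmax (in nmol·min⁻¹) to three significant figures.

Km = 0.421 nM; Vmax = 51.0 nmol·min⁻¹

In reciprocal form, 1/v = (Km/Vmax)·(1/[S]) + 1/Vmax. The two points give (1/[S], 1/v) = (10.29, 0.1046) and (0.2004, 0.02128).
Slope = (0.1046 − 0.02128)/(10.29 − 0.2004) = 0.008260; intercept = 0.1046 − 0.008260×10.29 = 0.01962.
Vmax = 1/intercept = 51.0 nmol·min⁻¹; Km = slope × Vmax = 0.008260 × 51.0 = 0.421 nM.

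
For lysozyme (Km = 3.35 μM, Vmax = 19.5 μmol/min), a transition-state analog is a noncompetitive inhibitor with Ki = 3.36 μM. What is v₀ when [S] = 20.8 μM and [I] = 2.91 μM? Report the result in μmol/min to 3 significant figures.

9.00 μmol/min

α = 1 + [I]/Ki = 1 + 2.91/3.36 = 1.866.
For a noncompetitive inhibitor, Vmax is reduced to Vmax/α while Km is unchanged: Km,app = 3.35 μM, Vmax,app = 10.4 μmol/min.
v = Vmax,app·[S]/(Km,app + [S]) = 10.4 × 20.8/(3.35 + 20.8) = 9.00 μmol/min.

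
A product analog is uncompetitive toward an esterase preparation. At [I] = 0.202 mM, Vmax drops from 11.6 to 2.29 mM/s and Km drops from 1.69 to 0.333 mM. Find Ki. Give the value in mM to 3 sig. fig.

Uncompetitive: Vmax,app = Vmax/α (and Km,app = Km/α) with α = 1 + [I]/Ki.
α = Vmax/Vmax,app = 11.6/2.29 = 5.066.
Ki = [I]/(α − 1) = 0.202/4.066 = 0.0497 mM.

0.0497 mM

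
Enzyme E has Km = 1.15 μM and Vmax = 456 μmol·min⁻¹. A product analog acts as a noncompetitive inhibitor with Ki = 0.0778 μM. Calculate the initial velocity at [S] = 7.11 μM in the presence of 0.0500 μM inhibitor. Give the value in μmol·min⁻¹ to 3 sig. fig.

With α = 1 + [I]/Ki = 1 + 0.0500/0.0778 = 1.643, the noncompetitive rate law is v = (Vmax/α)·[S] / (Km + [S]).
v = (456/1.643)×7.11 / (1.15 + 7.11) = 1974/8.260 = 239 μmol·min⁻¹.

239 μmol·min⁻¹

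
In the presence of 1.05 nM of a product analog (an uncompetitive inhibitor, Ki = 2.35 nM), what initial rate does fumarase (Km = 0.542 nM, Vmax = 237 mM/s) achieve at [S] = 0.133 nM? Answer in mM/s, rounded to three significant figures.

With α = 1 + [I]/Ki = 1 + 1.05/2.35 = 1.447, the uncompetitive rate law is v = (Vmax/α)·[S] / (Km/α + [S]).
v = (237/1.447)×0.133 / (0.542/1.447 + 0.133) = 21.79/0.5076 = 42.9 mM/s.

42.9 mM/s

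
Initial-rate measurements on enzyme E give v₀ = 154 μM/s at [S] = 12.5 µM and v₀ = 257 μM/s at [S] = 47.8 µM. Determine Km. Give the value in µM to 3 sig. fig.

In reciprocal form, 1/v = (Km/Vmax)·(1/[S]) + 1/Vmax. The two points give (1/[S], 1/v) = (0.08000, 0.006494) and (0.02092, 0.003891).
Slope = (0.006494 − 0.003891)/(0.08000 − 0.02092) = 0.04405; intercept = 0.006494 − 0.04405×0.08000 = 0.002970.
Vmax = 1/intercept = 337 μM/s; Km = slope × Vmax = 0.04405 × 337 = 14.8 µM.

14.8 µM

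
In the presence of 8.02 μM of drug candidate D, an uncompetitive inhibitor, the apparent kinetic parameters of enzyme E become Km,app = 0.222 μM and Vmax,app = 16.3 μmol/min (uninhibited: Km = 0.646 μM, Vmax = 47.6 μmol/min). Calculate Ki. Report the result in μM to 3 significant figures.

Uncompetitive: Vmax,app = Vmax/α (and Km,app = Km/α) with α = 1 + [I]/Ki.
α = Vmax/Vmax,app = 47.6/16.3 = 2.920.
Since α = 1 + [I]/Ki, [I]/Ki = 2.920 − 1 = 1.920 and Ki = 8.02/1.920 = 4.18 μM.

4.18 μM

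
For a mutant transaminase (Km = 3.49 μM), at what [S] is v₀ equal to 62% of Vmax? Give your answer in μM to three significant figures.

v/Vmax = [S]/(Km+[S]) = 0.62, so [S] = Km·0.62/(1 − 0.62) = 3.49 × 1.632.
[S] = 5.69 μM.

5.69 μM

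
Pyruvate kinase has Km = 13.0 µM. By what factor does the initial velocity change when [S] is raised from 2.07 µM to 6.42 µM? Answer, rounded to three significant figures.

2.41

The fractional saturations are [S]/(Km+[S]) = 2.07/15.07 = 0.1374 and 6.42/19.42 = 0.3306.
v₂/v₁ is just their ratio: 0.3306/0.1374 = 2.41.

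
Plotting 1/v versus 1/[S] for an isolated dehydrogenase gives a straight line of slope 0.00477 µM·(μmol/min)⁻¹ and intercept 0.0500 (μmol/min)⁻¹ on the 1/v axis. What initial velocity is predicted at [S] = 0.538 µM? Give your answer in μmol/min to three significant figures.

17.0 μmol/min

The y-intercept is 1/Vmax, so Vmax = 1/0.0500 = 20.0 μmol/min.
The slope is Km/Vmax, so Km = 0.00477 × 20.0 = 0.0954 µM.
Then v = 20.0 × 0.538/(0.0954 + 0.538) = 17.0 μmol/min.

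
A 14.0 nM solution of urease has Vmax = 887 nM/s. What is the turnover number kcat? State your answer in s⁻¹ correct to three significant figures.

63.4 s⁻¹

kcat = Vmax/[E]total = 887 nM/s / 14.0 nM = 63.4 s⁻¹.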